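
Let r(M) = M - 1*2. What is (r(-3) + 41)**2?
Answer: 1296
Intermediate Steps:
r(M) = -2 + M (r(M) = M - 2 = -2 + M)
(r(-3) + 41)**2 = ((-2 - 3) + 41)**2 = (-5 + 41)**2 = 36**2 = 1296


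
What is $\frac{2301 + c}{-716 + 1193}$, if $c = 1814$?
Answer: $\frac{4115}{477} \approx 8.6268$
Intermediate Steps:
$\frac{2301 + c}{-716 + 1193} = \frac{2301 + 1814}{-716 + 1193} = \frac{4115}{477}$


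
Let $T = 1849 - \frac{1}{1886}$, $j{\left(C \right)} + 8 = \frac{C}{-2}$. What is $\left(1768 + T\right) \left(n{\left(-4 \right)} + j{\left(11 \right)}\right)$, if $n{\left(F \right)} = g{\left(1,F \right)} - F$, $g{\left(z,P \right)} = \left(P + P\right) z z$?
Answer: $- \frac{238758135}{3772} \approx -63298.0$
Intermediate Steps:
$j{\left(C \right)} = -8 - \frac{C}{2}$ ($j{\left(C \right)} = -8 + \frac{C}{-2} = -8 + C \left(- \frac{1}{2}\right) = -8 - \frac{C}{2}$)
$g{\left(z,P \right)} = 2 P z^{2}$ ($g{\left(z,P \right)} = 2 P z z = 2 P z^{2}$)
$T = \frac{3487213}{1886}$ ($T = 1849 - \frac{1}{1886} = \frac{3487213}{1886} \approx 1849.0$)
$n{\left(F \right)} = F$ ($n{\left(F \right)} = 2 F 1^{2} - F = 2 F 1 - F = 2 F - F = F$)
$\left(1768 + T\right) \left(n{\left(-4 \right)} + j{\left(11 \right)}\right) = \left(1768 + \frac{3487213}{1886}\right) \left(-4 - \frac{27}{2}\right) = \frac{6821661 \left(-4 - \frac{27}{2}\right)}{1886} = \frac{6821661}{1886} \left(- \frac{35}{2}\right) = - \frac{238758135}{3772}$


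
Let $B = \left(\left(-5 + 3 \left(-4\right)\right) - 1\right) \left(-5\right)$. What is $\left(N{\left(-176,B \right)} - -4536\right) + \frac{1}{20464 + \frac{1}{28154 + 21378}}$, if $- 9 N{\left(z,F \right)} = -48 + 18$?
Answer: $\frac{4601172035426}{1013622849} \approx 4539.3$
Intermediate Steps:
$B = 90$ ($B = \left(\left(-5 - 12\right) - 1\right) \left(-5\right) = \left(-17 - 1\right) \left(-5\right) = \left(-18\right) \left(-5\right) = 90$)
$N{\left(z,F \right)} = \frac{10}{3}$ ($N{\left(z,F \right)} = - \frac{-48 + 18}{9} = \left(- \frac{1}{9}\right) \left(-30\right) = \frac{10}{3}$)
$\left(N{\left(-176,B \right)} - -4536\right) + \frac{1}{20464 + \frac{1}{28154 + 21378}} = \left(\frac{10}{3} - -4536\right) + \frac{1}{20464 + \frac{1}{28154 + 21378}} = \left(\frac{10}{3} + 4536\right) + \frac{1}{20464 + \frac{1}{49532}} = \frac{13618}{3} + \frac{1}{20464 + \frac{1}{49532}} = \frac{13618}{3} + \frac{1}{\frac{1013622849}{49532}} = \frac{13618}{3} + \frac{49532}{1013622849} = \frac{4601172035426}{1013622849}$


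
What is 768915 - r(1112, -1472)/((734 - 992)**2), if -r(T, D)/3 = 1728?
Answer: 1421723979/1849 ≈ 7.6892e+5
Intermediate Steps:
r(T, D) = -5184 (r(T, D) = -3*1728 = -5184)
768915 - r(1112, -1472)/((734 - 992)**2) = 768915 - (-5184)/((734 - 992)**2) = 768915 - (-5184)/((-258)**2) = 768915 - (-5184)/66564 = 768915 - 1*(-144/1849) = 768915 + 144/1849 = 1421723979/1849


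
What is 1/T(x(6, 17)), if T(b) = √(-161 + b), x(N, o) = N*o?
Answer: -I*√59/59 ≈ -0.13019*I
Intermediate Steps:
1/T(x(6, 17)) = 1/(√(-161 + 6*17)) = 1/(√(-161 + 102)) = 1/(√(-59)) = 1/(I*√59) = -I*√59/59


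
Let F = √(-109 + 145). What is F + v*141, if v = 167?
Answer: 23553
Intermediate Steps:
F = 6 (F = √36 = 6)
F + v*141 = 6 + 167*141 = 6 + 23547 = 23553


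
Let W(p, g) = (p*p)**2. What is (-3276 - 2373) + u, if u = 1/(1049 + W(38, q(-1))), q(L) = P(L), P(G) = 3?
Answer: -11784859064/2086185 ≈ -5649.0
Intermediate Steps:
q(L) = 3
W(p, g) = p**4 (W(p, g) = (p**2)**2 = p**4)
u = 1/2086185 (u = 1/(1049 + 38**4) = 1/(1049 + 2085136) = 1/2086185 ≈ 4.7934e-7)
(-3276 - 2373) + u = (-3276 - 2373) + 1/2086185 = -5649 + 1/2086185 = -11784859064/2086185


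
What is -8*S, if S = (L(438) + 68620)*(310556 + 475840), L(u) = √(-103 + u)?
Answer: -431699948160 - 6291168*√335 ≈ -4.3182e+11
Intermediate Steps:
S = 53962493520 + 786396*√335 (S = (√(-103 + 438) + 68620)*(310556 + 475840) = (√335 + 68620)*786396 = (68620 + √335)*786396 = 53962493520 + 786396*√335 ≈ 5.3977e+10)
-8*S = -8*(53962493520 + 786396*√335) = -431699948160 - 6291168*√335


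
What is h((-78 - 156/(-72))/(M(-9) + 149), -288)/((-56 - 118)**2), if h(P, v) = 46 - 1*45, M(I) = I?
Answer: 1/30276 ≈ 3.3029e-5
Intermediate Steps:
h(P, v) = 1 (h(P, v) = 46 - 45 = 1)
h((-78 - 156/(-72))/(M(-9) + 149), -288)/((-56 - 118)**2) = 1/(-56 - 118)**2 = 1/(-174)**2 = 1/30276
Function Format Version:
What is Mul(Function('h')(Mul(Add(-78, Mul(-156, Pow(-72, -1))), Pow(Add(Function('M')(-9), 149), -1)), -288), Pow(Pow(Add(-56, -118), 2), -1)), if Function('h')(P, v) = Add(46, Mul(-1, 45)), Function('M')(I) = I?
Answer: Rational(1, 30276) ≈ 3.3029e-5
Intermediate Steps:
Function('h')(P, v) = 1 (Function('h')(P, v) = Add(46, -45) = 1)
Mul(Function('h')(Mul(Add(-78, Mul(-156, Pow(-72, -1))), Pow(Add(Function('M')(-9), 149), -1)), -288), Pow(Pow(Add(-56, -118), 2), -1)) = Mul(1, Pow(Pow(Add(-56, -118), 2), -1)) = Mul(1, Pow(Pow(-174, 2), -1)) = Mul(1, Pow(30276, -1)) = Mul(1, Rational(1, 30276)) = Rational(1, 30276)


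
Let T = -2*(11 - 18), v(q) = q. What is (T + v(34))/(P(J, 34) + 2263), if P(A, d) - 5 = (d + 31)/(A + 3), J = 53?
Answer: 2688/127073 ≈ 0.021153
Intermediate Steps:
P(A, d) = 5 + (31 + d)/(3 + A) (P(A, d) = 5 + (d + 31)/(A + 3) = 5 + (31 + d)/(3 + A))
T = 14 (T = -2*(-7) = 14)
(T + v(34))/(P(J, 34) + 2263) = (14 + 34)/((46 + 34 + 5*53)/(3 + 53) + 2263) = 48/((46 + 34 + 265)/56 + 2263) = 48/((1/56)*345 + 2263) = 48/(345/56 + 2263) = 48/(127073/56) = 48*(56/127073) = 2688/127073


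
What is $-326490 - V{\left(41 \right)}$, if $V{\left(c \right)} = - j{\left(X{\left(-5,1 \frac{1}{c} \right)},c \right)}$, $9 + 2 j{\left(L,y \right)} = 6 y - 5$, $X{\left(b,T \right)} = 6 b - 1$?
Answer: $-326374$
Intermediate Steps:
$X{\left(b,T \right)} = -1 + 6 b$
$j{\left(L,y \right)} = -7 + 3 y$ ($j{\left(L,y \right)} = - \frac{9}{2} + \frac{6 y - 5}{2} = - \frac{9}{2} + \frac{-5 + 6 y}{2} = - \frac{9}{2} + \left(- \frac{5}{2} + 3 y\right) = -7 + 3 y$)
$V{\left(c \right)} = 7 - 3 c$ ($V{\left(c \right)} = - (-7 + 3 c) = 7 - 3 c$)
$-326490 - V{\left(41 \right)} = -326490 - \left(7 - 123\right) = -326490 - -116 = -326490 + 116 = -326374$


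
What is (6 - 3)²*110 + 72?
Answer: 1062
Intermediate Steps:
(6 - 3)²*110 + 72 = 3²*110 + 72 = 9*110 + 72 = 990 + 72 = 1062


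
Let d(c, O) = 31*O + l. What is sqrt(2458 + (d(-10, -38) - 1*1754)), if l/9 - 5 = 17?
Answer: 2*I*sqrt(69) ≈ 16.613*I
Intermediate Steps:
l = 198 (l = 45 + 9*17 = 45 + 153 = 198)
d(c, O) = 198 + 31*O (d(c, O) = 31*O + 198 = 198 + 31*O)
sqrt(2458 + (d(-10, -38) - 1*1754)) = sqrt(2458 + ((198 + 31*(-38)) - 1*1754)) = sqrt(2458 + ((198 - 1178) - 1754)) = sqrt(2458 + (-980 - 1754)) = sqrt(2458 - 2734) = sqrt(-276) = 2*I*sqrt(69)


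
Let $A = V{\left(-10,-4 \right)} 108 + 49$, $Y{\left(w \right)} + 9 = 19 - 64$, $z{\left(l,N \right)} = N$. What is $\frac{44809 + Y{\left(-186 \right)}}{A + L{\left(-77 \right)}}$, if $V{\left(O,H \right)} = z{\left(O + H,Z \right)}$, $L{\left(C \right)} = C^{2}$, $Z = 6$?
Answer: $\frac{44755}{6626} \approx 6.7545$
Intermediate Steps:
$V{\left(O,H \right)} = 6$
$Y{\left(w \right)} = -54$ ($Y{\left(w \right)} = -9 + \left(19 - 64\right) = -9 - 45 = -54$)
$A = 697$ ($A = 6 \cdot 108 + 49 = 648 + 49 = 697$)
$\frac{44809 + Y{\left(-186 \right)}}{A + L{\left(-77 \right)}} = \frac{44809 - 54}{697 + \left(-77\right)^{2}} = \frac{44755}{697 + 5929} = \frac{44755}{6626}$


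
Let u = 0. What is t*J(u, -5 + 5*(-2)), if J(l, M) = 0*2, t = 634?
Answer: 0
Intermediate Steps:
J(l, M) = 0
t*J(u, -5 + 5*(-2)) = 634*0 = 0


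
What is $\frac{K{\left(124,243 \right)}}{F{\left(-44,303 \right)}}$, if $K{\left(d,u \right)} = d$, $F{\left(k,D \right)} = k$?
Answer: $- \frac{31}{11} \approx -2.8182$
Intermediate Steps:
$\frac{K{\left(124,243 \right)}}{F{\left(-44,303 \right)}} = \frac{124}{-44} = 124 \left(- \frac{1}{44}\right) = - \frac{31}{11}$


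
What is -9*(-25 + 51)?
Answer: -234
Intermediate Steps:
-9*(-25 + 51) = -9*26 = -234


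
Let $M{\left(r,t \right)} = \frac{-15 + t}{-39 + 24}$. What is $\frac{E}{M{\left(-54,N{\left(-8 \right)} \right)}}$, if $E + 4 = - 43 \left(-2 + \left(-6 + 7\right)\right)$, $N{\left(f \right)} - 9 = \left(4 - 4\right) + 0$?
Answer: $\frac{195}{2} \approx 97.5$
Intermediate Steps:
$N{\left(f \right)} = 9$ ($N{\left(f \right)} = 9 + \left(\left(4 - 4\right) + 0\right) = 9 + \left(0 + 0\right) = 9 + 0 = 9$)
$M{\left(r,t \right)} = 1 - \frac{t}{15}$ ($M{\left(r,t \right)} = \frac{-15 + t}{-15} = \left(-15 + t\right) \left(- \frac{1}{15}\right) = 1 - \frac{t}{15}$)
$E = 39$ ($E = -4 - 43 \left(-2 + \left(-6 + 7\right)\right) = -4 - 43 \left(-2 + 1\right) = -4 - -43 = -4 + 43 = 39$)
$\frac{E}{M{\left(-54,N{\left(-8 \right)} \right)}} = \frac{39}{1 - \frac{3}{5}} = \frac{39}{\frac{2}{5}} = 39 \cdot \frac{5}{2} = \frac{195}{2}$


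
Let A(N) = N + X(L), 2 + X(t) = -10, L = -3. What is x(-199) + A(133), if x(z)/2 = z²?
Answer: 79323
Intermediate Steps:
X(t) = -12 (X(t) = -2 - 10 = -12)
A(N) = -12 + N (A(N) = N - 12 = -12 + N)
x(z) = 2*z²
x(-199) + A(133) = 2*(-199)² + (-12 + 133) = 2*39601 + 121 = 79202 + 121 = 79323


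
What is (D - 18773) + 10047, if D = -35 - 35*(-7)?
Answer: -8516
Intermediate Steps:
D = 210 (D = -35 + 245 = 210)
(D - 18773) + 10047 = (210 - 18773) + 10047 = -18563 + 10047 = -8516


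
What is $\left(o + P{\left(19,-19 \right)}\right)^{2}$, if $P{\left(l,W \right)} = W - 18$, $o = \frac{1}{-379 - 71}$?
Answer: $\frac{277255801}{202500} \approx 1369.2$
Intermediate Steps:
$o = - \frac{1}{450}$ ($o = \frac{1}{-450} = - \frac{1}{450} \approx -0.0022222$)
$P{\left(l,W \right)} = -18 + W$
$\left(o + P{\left(19,-19 \right)}\right)^{2} = \left(- \frac{1}{450} - 37\right)^{2} = \left(- \frac{16651}{450}\right)^{2} = \frac{277255801}{202500}$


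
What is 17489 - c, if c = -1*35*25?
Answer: 18364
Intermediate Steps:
c = -875 (c = -35*25 = -875)
17489 - c = 17489 - 1*(-875) = 17489 + 875 = 18364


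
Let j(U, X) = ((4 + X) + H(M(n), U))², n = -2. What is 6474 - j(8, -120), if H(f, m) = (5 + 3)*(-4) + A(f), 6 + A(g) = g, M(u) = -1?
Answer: -17551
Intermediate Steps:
A(g) = -6 + g
H(f, m) = -38 + f (H(f, m) = (5 + 3)*(-4) + (-6 + f) = 8*(-4) + (-6 + f) = -32 + (-6 + f) = -38 + f)
j(U, X) = (-35 + X)² (j(U, X) = ((4 + X) + (-38 - 1))² = ((4 + X) - 39)² = (-35 + X)²)
6474 - j(8, -120) = 6474 - (-35 - 120)² = 6474 - 1*(-155)² = 6474 - 1*24025 = 6474 - 24025 = -17551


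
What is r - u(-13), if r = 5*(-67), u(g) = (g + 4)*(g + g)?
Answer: -569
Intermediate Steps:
u(g) = 2*g*(4 + g) (u(g) = (4 + g)*(2*g) = 2*g*(4 + g))
r = -335
r - u(-13) = -335 - 2*(-13)*(4 - 13) = -335 - 2*(-13)*(-9) = -335 - 1*234 = -335 - 234 = -569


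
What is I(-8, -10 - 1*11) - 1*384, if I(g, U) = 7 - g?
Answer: -369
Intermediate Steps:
I(-8, -10 - 1*11) - 1*384 = (7 - 1*(-8)) - 1*384 = (7 + 8) - 384 = 15 - 384 = -369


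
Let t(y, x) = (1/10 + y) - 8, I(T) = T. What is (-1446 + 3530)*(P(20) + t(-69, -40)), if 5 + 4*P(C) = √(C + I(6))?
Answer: -814323/5 + 521*√26 ≈ -1.6021e+5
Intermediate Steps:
P(C) = -5/4 + √(6 + C)/4 (P(C) = -5/4 + √(C + 6)/4 = -5/4 + √(6 + C)/4)
t(y, x) = -79/10 + y (t(y, x) = (⅒ + y) - 8 = -79/10 + y)
(-1446 + 3530)*(P(20) + t(-69, -40)) = (-1446 + 3530)*((-5/4 + √(6 + 20)/4) + (-79/10 - 69)) = 2084*((-5/4 + √26/4) - 769/10) = 2084*(-1563/20 + √26/4) = -814323/5 + 521*√26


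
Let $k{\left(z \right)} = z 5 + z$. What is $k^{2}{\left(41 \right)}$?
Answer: $60516$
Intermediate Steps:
$k{\left(z \right)} = 6 z$ ($k{\left(z \right)} = 5 z + z = 6 z$)
$k^{2}{\left(41 \right)} = \left(6 \cdot 41\right)^{2} = 246^{2} = 60516$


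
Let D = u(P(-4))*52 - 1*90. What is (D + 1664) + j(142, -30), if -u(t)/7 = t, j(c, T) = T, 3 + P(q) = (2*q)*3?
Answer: 11372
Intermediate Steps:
P(q) = -3 + 6*q (P(q) = -3 + (2*q)*3 = -3 + 6*q)
u(t) = -7*t
D = 9738 (D = -7*(-3 + 6*(-4))*52 - 1*90 = -7*(-3 - 24)*52 - 90 = -7*(-27)*52 - 90 = 189*52 - 90 = 9828 - 90 = 9738)
(D + 1664) + j(142, -30) = (9738 + 1664) - 30 = 11402 - 30 = 11372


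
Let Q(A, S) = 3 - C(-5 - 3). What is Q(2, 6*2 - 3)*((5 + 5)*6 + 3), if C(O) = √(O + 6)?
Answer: 189 - 63*I*√2 ≈ 189.0 - 89.095*I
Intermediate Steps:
C(O) = √(6 + O)
Q(A, S) = 3 - I*√2 (Q(A, S) = 3 - √(6 + (-5 - 3)) = 3 - √(6 - 8) = 3 - √(-2) = 3 - I*√2)
Q(2, 6*2 - 3)*((5 + 5)*6 + 3) = (3 - I*√2)*((5 + 5)*6 + 3) = (3 - I*√2)*(10*6 + 3) = (3 - I*√2)*(60 + 3) = (3 - I*√2)*63 = 189 - 63*I*√2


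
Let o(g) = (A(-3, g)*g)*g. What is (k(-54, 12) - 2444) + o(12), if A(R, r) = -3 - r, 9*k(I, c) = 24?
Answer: -13804/3 ≈ -4601.3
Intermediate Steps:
k(I, c) = 8/3 (k(I, c) = (1/9)*24 = 8/3)
o(g) = g**2*(-3 - g) (o(g) = ((-3 - g)*g)*g = (g*(-3 - g))*g = g**2*(-3 - g))
(k(-54, 12) - 2444) + o(12) = (8/3 - 2444) + 12**2*(-3 - 1*12) = -7324/3 + 144*(-3 - 12) = -7324/3 + 144*(-15) = -7324/3 - 2160 = -13804/3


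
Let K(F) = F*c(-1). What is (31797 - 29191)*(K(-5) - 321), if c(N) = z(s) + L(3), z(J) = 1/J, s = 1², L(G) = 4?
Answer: -901676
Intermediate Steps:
s = 1
c(N) = 5 (c(N) = 1/1 + 4 = 1 + 4 = 5)
K(F) = 5*F (K(F) = F*5 = 5*F)
(31797 - 29191)*(K(-5) - 321) = (31797 - 29191)*(5*(-5) - 321) = 2606*(-25 - 321) = 2606*(-346) = -901676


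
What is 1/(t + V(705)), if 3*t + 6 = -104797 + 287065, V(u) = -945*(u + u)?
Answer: -1/1271696 ≈ -7.8635e-7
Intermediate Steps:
V(u) = -1890*u
t = 60754 (t = -2 + (-104797 + 287065)/3 = -2 + (⅓)*182268 = -2 + 60756 = 60754)
1/(t + V(705)) = 1/(60754 - 1890*705) = 1/(60754 - 1332450) = 1/(-1271696) = -1/1271696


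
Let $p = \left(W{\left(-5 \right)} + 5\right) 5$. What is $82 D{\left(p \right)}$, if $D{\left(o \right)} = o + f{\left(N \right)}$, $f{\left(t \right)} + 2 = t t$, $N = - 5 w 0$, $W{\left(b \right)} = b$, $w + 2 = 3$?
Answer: $-164$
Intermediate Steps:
$w = 1$ ($w = -2 + 3 = 1$)
$N = 0$ ($N = \left(-5\right) 1 \cdot 0 = \left(-5\right) 0 = 0$)
$f{\left(t \right)} = -2 + t^{2}$ ($f{\left(t \right)} = -2 + t t = -2 + t^{2}$)
$p = 0$ ($p = \left(-5 + 5\right) 5 = 0 \cdot 5 = 0$)
$D{\left(o \right)} = -2 + o$ ($D{\left(o \right)} = o - \left(2 - 0^{2}\right) = o + \left(-2 + 0\right) = o - 2 = -2 + o$)
$82 D{\left(p \right)} = 82 \left(-2 + 0\right) = 82 \left(-2\right) = -164$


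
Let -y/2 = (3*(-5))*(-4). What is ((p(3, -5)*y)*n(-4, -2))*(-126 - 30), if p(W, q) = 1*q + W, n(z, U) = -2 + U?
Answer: 149760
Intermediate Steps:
p(W, q) = W + q (p(W, q) = q + W = W + q)
y = -120 (y = -2*3*(-5)*(-4) = -(-30)*(-4) = -2*60 = -120)
((p(3, -5)*y)*n(-4, -2))*(-126 - 30) = (((3 - 5)*(-120))*(-2 - 2))*(-126 - 30) = (-2*(-120)*(-4))*(-156) = (240*(-4))*(-156) = -960*(-156) = 149760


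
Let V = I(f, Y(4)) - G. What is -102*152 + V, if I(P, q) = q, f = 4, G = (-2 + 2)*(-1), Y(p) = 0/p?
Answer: -15504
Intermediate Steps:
Y(p) = 0
G = 0 (G = 0*(-1) = 0)
V = 0 (V = 0 - 1*0 = 0 + 0 = 0)
-102*152 + V = -102*152 + 0 = -15504 + 0 = -15504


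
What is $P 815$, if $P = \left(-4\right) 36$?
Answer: $-117360$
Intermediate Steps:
$P = -144$
$P 815 = \left(-144\right) 815 = -117360$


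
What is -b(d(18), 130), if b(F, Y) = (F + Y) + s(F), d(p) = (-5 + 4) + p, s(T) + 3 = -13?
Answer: -131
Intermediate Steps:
s(T) = -16 (s(T) = -3 - 13 = -16)
d(p) = -1 + p
b(F, Y) = -16 + F + Y (b(F, Y) = (F + Y) - 16 = -16 + F + Y)
-b(d(18), 130) = -(-16 + (-1 + 18) + 130) = -(-16 + 17 + 130) = -1*131 = -131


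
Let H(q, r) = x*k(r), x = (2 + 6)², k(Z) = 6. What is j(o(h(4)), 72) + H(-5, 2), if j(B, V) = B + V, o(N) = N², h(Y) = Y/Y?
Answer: 457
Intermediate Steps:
x = 64 (x = 8² = 64)
h(Y) = 1
H(q, r) = 384 (H(q, r) = 64*6 = 384)
j(o(h(4)), 72) + H(-5, 2) = (1² + 72) + 384 = (1 + 72) + 384 = 73 + 384 = 457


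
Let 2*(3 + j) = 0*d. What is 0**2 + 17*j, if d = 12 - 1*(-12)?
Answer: -51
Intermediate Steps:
d = 24 (d = 12 + 12 = 24)
j = -3 (j = -3 + (0*24)/2 = -3 + (1/2)*0 = -3 + 0 = -3)
0**2 + 17*j = 0**2 + 17*(-3) = 0 - 51 = -51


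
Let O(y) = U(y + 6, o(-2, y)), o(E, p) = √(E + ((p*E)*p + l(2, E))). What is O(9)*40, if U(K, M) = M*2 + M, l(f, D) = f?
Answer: 1080*I*√2 ≈ 1527.4*I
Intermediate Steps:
o(E, p) = √(2 + E + E*p²) (o(E, p) = √(E + ((p*E)*p + 2)) = √(E + ((E*p)*p + 2)) = √(E + (E*p² + 2)) = √(E + (2 + E*p²)) = √(2 + E + E*p²))
U(K, M) = 3*M (U(K, M) = 2*M + M = 3*M)
O(y) = 3*√2*√(-y²) (O(y) = 3*√(2 - 2 - 2*y²) = 3*√(-2*y²) = 3*(√2*√(-y²)) = 3*√2*√(-y²))
O(9)*40 = (3*√2*√(-1*9²))*40 = (3*√2*√(-1*81))*40 = (3*√2*√(-81))*40 = (3*√2*(9*I))*40 = (27*I*√2)*40 = 1080*I*√2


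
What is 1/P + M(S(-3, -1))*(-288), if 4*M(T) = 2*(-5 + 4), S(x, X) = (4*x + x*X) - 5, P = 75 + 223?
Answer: 42913/298 ≈ 144.00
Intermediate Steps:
P = 298
S(x, X) = -5 + 4*x + X*x (S(x, X) = (4*x + X*x) - 5 = -5 + 4*x + X*x)
M(T) = -½ (M(T) = (2*(-5 + 4))/4 = (2*(-1))/4 = (¼)*(-2) = -½)
1/P + M(S(-3, -1))*(-288) = 1/298 - ½*(-288) = 1/298 + 144 = 42913/298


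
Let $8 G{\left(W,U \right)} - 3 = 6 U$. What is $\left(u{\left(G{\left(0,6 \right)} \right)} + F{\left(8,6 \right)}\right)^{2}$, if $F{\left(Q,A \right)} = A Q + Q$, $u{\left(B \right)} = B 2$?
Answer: $\frac{69169}{16} \approx 4323.1$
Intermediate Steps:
$G{\left(W,U \right)} = \frac{3}{8} + \frac{3 U}{4}$ ($G{\left(W,U \right)} = \frac{3}{8} + \frac{6 U}{8} = \frac{3}{8} + \frac{3 U}{4}$)
$u{\left(B \right)} = 2 B$
$F{\left(Q,A \right)} = Q + A Q$
$\left(u{\left(G{\left(0,6 \right)} \right)} + F{\left(8,6 \right)}\right)^{2} = \left(2 \left(\frac{3}{8} + \frac{3}{4} \cdot 6\right) + 8 \left(1 + 6\right)\right)^{2} = \left(2 \left(\frac{3}{8} + \frac{9}{2}\right) + 8 \cdot 7\right)^{2} = \left(2 \cdot \frac{39}{8} + 56\right)^{2} = \left(\frac{39}{4} + 56\right)^{2} = \left(\frac{263}{4}\right)^{2} = \frac{69169}{16}$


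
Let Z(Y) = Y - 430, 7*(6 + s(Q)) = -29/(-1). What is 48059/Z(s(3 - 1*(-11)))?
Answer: -336413/3023 ≈ -111.28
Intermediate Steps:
s(Q) = -13/7 (s(Q) = -6 + (-29/(-1))/7 = -6 + (-29*(-1))/7 = -6 + (1/7)*29 = -6 + 29/7 = -13/7)
Z(Y) = -430 + Y
48059/Z(s(3 - 1*(-11))) = 48059/(-430 - 13/7) = 48059/(-3023/7) = 48059*(-7/3023) = -336413/3023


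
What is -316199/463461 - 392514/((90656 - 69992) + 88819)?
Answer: -216533346071/50741100663 ≈ -4.2674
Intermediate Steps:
-316199/463461 - 392514/((90656 - 69992) + 88819) = -316199*1/463461 - 392514/(20664 + 88819) = -316199/463461 - 392514/109483 = -216533346071/50741100663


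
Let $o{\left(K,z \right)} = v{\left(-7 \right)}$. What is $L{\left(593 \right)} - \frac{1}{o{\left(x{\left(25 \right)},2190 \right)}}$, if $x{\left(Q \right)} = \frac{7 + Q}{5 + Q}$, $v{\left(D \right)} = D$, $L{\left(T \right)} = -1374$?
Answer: $- \frac{9617}{7} \approx -1373.9$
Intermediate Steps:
$x{\left(Q \right)} = \frac{7 + Q}{5 + Q}$
$o{\left(K,z \right)} = -7$
$L{\left(593 \right)} - \frac{1}{o{\left(x{\left(25 \right)},2190 \right)}} = -1374 - \frac{1}{-7} = -1374 - - \frac{1}{7} = -1374 + \frac{1}{7} = - \frac{9617}{7}$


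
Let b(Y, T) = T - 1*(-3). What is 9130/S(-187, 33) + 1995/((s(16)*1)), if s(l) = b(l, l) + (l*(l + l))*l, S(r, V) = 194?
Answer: 1794130/37927 ≈ 47.305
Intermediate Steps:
b(Y, T) = 3 + T (b(Y, T) = T + 3 = 3 + T)
s(l) = 3 + l + 2*l³ (s(l) = (3 + l) + (l*(l + l))*l = (3 + l) + (l*(2*l))*l = (3 + l) + (2*l²)*l = (3 + l) + 2*l³ = 3 + l + 2*l³)
9130/S(-187, 33) + 1995/((s(16)*1)) = 9130/194 + 1995/(((3 + 16 + 2*16³)*1)) = 9130*(1/194) + 1995/(((3 + 16 + 2*4096)*1)) = 4565/97 + 1995/(((3 + 16 + 8192)*1)) = 4565/97 + 1995/((8211*1)) = 4565/97 + 1995/8211 = 4565/97 + 1995*(1/8211) = 4565/97 + 95/391 = 1794130/37927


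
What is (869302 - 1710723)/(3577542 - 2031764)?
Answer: -841421/1545778 ≈ -0.54434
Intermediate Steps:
(869302 - 1710723)/(3577542 - 2031764) = -841421/1545778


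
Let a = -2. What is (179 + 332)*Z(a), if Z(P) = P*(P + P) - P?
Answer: 5110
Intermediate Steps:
Z(P) = -P + 2*P² (Z(P) = P*(2*P) - P = 2*P² - P = -P + 2*P²)
(179 + 332)*Z(a) = (179 + 332)*(-2*(-1 + 2*(-2))) = 511*(-2*(-1 - 4)) = 511*(-2*(-5)) = 511*10 = 5110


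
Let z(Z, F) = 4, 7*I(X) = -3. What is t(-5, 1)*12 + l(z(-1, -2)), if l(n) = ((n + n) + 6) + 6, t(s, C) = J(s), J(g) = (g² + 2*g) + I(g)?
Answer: 1364/7 ≈ 194.86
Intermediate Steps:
I(X) = -3/7 (I(X) = (⅐)*(-3) = -3/7)
J(g) = -3/7 + g² + 2*g (J(g) = (g² + 2*g) - 3/7 = -3/7 + g² + 2*g)
t(s, C) = -3/7 + s² + 2*s
l(n) = 12 + 2*n (l(n) = (2*n + 6) + 6 = (6 + 2*n) + 6 = 12 + 2*n)
t(-5, 1)*12 + l(z(-1, -2)) = (-3/7 + (-5)² + 2*(-5))*12 + (12 + 2*4) = (-3/7 + 25 - 10)*12 + (12 + 8) = (102/7)*12 + 20 = 1224/7 + 20 = 1364/7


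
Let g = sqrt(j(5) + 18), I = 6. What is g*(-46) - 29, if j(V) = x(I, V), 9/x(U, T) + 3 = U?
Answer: -29 - 46*sqrt(21) ≈ -239.80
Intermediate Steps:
x(U, T) = 9/(-3 + U)
j(V) = 3 (j(V) = 9/(-3 + 6) = 9/3 = 9*(1/3) = 3)
g = sqrt(21) (g = sqrt(3 + 18) = sqrt(21) ≈ 4.5826)
g*(-46) - 29 = sqrt(21)*(-46) - 29 = -46*sqrt(21) - 29 = -29 - 46*sqrt(21)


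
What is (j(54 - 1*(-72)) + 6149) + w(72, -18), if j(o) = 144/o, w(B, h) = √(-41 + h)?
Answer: 43051/7 + I*√59 ≈ 6150.1 + 7.6811*I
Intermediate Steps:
(j(54 - 1*(-72)) + 6149) + w(72, -18) = (144/(54 - 1*(-72)) + 6149) + √(-41 - 18) = (144/(54 + 72) + 6149) + √(-59) = (144/126 + 6149) + I*√59 = (144*(1/126) + 6149) + I*√59 = (8/7 + 6149) + I*√59 = 43051/7 + I*√59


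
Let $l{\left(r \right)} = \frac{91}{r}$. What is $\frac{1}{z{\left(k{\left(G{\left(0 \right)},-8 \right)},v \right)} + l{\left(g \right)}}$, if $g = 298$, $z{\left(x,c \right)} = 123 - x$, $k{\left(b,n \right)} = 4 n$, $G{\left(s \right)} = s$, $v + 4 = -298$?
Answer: $\frac{298}{46281} \approx 0.0064389$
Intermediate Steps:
$v = -302$ ($v = -4 - 298 = -302$)
$\frac{1}{z{\left(k{\left(G{\left(0 \right)},-8 \right)},v \right)} + l{\left(g \right)}} = \frac{1}{\left(123 - 4 \left(-8\right)\right) + \frac{91}{298}} = \frac{1}{\left(123 - -32\right) + 91 \cdot \frac{1}{298}} = \frac{1}{\left(123 + 32\right) + \frac{91}{298}} = \frac{1}{155 + \frac{91}{298}} = \frac{1}{\frac{46281}{298}} = \frac{298}{46281}$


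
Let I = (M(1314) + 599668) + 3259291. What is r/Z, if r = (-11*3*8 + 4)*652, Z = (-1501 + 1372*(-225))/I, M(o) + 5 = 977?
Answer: 654335503120/310201 ≈ 2.1094e+6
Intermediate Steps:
M(o) = 972 (M(o) = -5 + 977 = 972)
I = 3859931 (I = (972 + 599668) + 3259291 = 600640 + 3259291 = 3859931)
Z = -310201/3859931 (Z = (-1501 + 1372*(-225))/3859931 = (-1501 - 308700)*(1/3859931) = -310201*1/3859931 = -310201/3859931 ≈ -0.080364)
r = -169520 (r = (-33*8 + 4)*652 = (-264 + 4)*652 = -260*652 = -169520)
r/Z = -169520/(-310201/3859931) = -169520*(-3859931/310201) = 654335503120/310201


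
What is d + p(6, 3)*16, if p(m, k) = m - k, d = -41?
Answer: 7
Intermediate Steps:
d + p(6, 3)*16 = -41 + (6 - 1*3)*16 = -41 + (6 - 3)*16 = -41 + 3*16 = -41 + 48 = 7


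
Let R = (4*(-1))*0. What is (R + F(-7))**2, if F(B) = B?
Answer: 49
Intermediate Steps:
R = 0 (R = -4*0 = 0)
(R + F(-7))**2 = (0 - 7)**2 = (-7)**2 = 49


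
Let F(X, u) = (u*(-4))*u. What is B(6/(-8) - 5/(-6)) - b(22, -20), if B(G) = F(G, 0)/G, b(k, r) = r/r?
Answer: -1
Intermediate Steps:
F(X, u) = -4*u**2 (F(X, u) = (-4*u)*u = -4*u**2)
b(k, r) = 1
B(G) = 0 (B(G) = (-4*0**2)/G = (-4*0)/G = 0/G = 0)
B(6/(-8) - 5/(-6)) - b(22, -20) = 0 - 1*1 = 0 - 1 = -1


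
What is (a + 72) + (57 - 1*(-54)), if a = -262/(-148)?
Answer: 13673/74 ≈ 184.77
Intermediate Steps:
a = 131/74 (a = -262*(-1/148) = 131/74 ≈ 1.7703)
(a + 72) + (57 - 1*(-54)) = (131/74 + 72) + (57 - 1*(-54)) = 5459/74 + (57 + 54) = 5459/74 + 111 = 13673/74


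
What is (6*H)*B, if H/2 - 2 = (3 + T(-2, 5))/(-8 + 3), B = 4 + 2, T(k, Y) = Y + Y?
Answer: -216/5 ≈ -43.200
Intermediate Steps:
T(k, Y) = 2*Y
B = 6
H = -6/5 (H = 4 + 2*((3 + 2*5)/(-8 + 3)) = 4 + 2*((3 + 10)/(-5)) = 4 + 2*(13*(-⅕)) = 4 + 2*(-13/5) = 4 - 26/5 = -6/5 ≈ -1.2000)
(6*H)*B = (6*(-6/5))*6 = -36/5*6 = -216/5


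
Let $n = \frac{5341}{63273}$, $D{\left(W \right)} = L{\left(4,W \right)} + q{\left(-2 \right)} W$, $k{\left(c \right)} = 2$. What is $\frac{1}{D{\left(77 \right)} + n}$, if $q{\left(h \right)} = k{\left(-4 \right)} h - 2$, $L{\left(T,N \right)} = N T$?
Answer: $- \frac{9039}{1391243} \approx -0.0064971$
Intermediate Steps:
$q{\left(h \right)} = -2 + 2 h$ ($q{\left(h \right)} = 2 h - 2 = -2 + 2 h$)
$D{\left(W \right)} = - 2 W$ ($D{\left(W \right)} = W 4 + \left(-2 + 2 \left(-2\right)\right) W = 4 W + \left(-2 - 4\right) W = 4 W - 6 W = - 2 W$)
$n = \frac{763}{9039}$ ($n = 5341 \cdot \frac{1}{63273} = \frac{763}{9039} \approx 0.084412$)
$\frac{1}{D{\left(77 \right)} + n} = \frac{1}{\left(-2\right) 77 + \frac{763}{9039}} = \frac{1}{-154 + \frac{763}{9039}} = \frac{1}{- \frac{1391243}{9039}} = - \frac{9039}{1391243}$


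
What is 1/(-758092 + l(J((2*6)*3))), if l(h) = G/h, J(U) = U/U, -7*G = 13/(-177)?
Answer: -1239/939275975 ≈ -1.3191e-6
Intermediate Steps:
G = 13/1239 (G = -13/(7*(-177)) = -13*(-1)/(7*177) = -1/7*(-13/177) = 13/1239 ≈ 0.010492)
J(U) = 1
l(h) = 13/(1239*h)
1/(-758092 + l(J((2*6)*3))) = 1/(-758092 + (13/1239)/1) = 1/(-758092 + (13/1239)*1) = 1/(-758092 + 13/1239) = 1/(-939275975/1239) = -1239/939275975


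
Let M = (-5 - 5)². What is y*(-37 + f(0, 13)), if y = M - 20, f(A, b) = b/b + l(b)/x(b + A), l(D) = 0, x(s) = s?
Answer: -2880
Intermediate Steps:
f(A, b) = 1 (f(A, b) = b/b + 0/(b + A) = 1 + 0/(A + b) = 1 + 0 = 1)
M = 100 (M = (-10)² = 100)
y = 80 (y = 100 - 20 = 80)
y*(-37 + f(0, 13)) = 80*(-37 + 1) = 80*(-36) = -2880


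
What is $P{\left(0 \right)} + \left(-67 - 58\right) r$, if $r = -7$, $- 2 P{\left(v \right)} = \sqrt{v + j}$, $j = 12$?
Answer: $875 - \sqrt{3} \approx 873.27$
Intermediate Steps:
$P{\left(v \right)} = - \frac{\sqrt{12 + v}}{2}$ ($P{\left(v \right)} = - \frac{\sqrt{v + 12}}{2} = - \frac{\sqrt{12 + v}}{2}$)
$P{\left(0 \right)} + \left(-67 - 58\right) r = - \frac{\sqrt{12 + 0}}{2} + \left(-67 - 58\right) \left(-7\right) = - \frac{\sqrt{12}}{2} - -875 = - \frac{2 \sqrt{3}}{2} + 875 = - \sqrt{3} + 875 = 875 - \sqrt{3}$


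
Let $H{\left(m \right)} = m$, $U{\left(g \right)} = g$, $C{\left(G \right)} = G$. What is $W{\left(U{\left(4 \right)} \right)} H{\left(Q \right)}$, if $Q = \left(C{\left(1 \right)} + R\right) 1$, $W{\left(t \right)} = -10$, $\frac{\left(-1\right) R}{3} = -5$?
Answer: $-160$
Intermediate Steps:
$R = 15$ ($R = \left(-3\right) \left(-5\right) = 15$)
$Q = 16$ ($Q = \left(1 + 15\right) 1 = 16 \cdot 1 = 16$)
$W{\left(U{\left(4 \right)} \right)} H{\left(Q \right)} = \left(-10\right) 16 = -160$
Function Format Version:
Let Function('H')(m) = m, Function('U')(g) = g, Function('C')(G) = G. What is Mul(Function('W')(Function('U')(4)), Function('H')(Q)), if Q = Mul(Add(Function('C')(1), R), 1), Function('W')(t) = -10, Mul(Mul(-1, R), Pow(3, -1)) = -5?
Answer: -160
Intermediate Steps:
R = 15 (R = Mul(-3, -5) = 15)
Q = 16 (Q = Mul(Add(1, 15), 1) = Mul(16, 1) = 16)
Mul(Function('W')(Function('U')(4)), Function('H')(Q)) = Mul(-10, 16) = -160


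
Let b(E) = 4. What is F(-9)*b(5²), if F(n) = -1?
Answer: -4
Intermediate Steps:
F(-9)*b(5²) = -1*4 = -4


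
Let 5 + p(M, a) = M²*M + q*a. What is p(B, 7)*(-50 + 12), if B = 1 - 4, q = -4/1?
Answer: 2280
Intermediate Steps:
q = -4 (q = -4*1 = -4)
B = -3
p(M, a) = -5 + M³ - 4*a (p(M, a) = -5 + (M²*M - 4*a) = -5 + (M³ - 4*a) = -5 + M³ - 4*a)
p(B, 7)*(-50 + 12) = (-5 + (-3)³ - 4*7)*(-50 + 12) = (-5 - 27 - 28)*(-38) = -60*(-38) = 2280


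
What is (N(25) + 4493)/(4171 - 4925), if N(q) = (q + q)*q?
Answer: -5743/754 ≈ -7.6167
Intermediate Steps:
N(q) = 2*q² (N(q) = (2*q)*q = 2*q²)
(N(25) + 4493)/(4171 - 4925) = (2*25² + 4493)/(4171 - 4925) = (2*625 + 4493)/(-754) = (1250 + 4493)*(-1/754) = 5743*(-1/754) = -5743/754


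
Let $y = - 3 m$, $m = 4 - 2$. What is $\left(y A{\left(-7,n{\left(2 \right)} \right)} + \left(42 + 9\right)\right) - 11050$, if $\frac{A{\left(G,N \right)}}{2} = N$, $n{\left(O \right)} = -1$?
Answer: $-10987$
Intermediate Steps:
$m = 2$ ($m = 4 - 2 = 2$)
$A{\left(G,N \right)} = 2 N$
$y = -6$ ($y = \left(-3\right) 2 = -6$)
$\left(y A{\left(-7,n{\left(2 \right)} \right)} + \left(42 + 9\right)\right) - 11050 = \left(- 6 \cdot 2 \left(-1\right) + \left(42 + 9\right)\right) - 11050 = \left(\left(-6\right) \left(-2\right) + 51\right) - 11050 = \left(12 + 51\right) - 11050 = 63 - 11050 = -10987$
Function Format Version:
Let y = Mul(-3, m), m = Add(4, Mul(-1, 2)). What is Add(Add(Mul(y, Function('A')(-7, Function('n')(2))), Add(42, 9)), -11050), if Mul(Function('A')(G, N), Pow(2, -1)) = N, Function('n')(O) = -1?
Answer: -10987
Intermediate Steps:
m = 2 (m = Add(4, -2) = 2)
Function('A')(G, N) = Mul(2, N)
y = -6 (y = Mul(-3, 2) = -6)
Add(Add(Mul(y, Function('A')(-7, Function('n')(2))), Add(42, 9)), -11050) = Add(Add(Mul(-6, Mul(2, -1)), Add(42, 9)), -11050) = Add(Add(Mul(-6, -2), 51), -11050) = Add(Add(12, 51), -11050) = Add(63, -11050) = -10987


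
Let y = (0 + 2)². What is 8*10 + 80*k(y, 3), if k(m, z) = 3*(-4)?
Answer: -880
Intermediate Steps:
y = 4 (y = 2² = 4)
k(m, z) = -12
8*10 + 80*k(y, 3) = 8*10 + 80*(-12) = 80 - 960 = -880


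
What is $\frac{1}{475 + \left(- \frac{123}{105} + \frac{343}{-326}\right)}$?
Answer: $\frac{11410}{5394379} \approx 0.0021152$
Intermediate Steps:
$\frac{1}{475 + \left(- \frac{123}{105} + \frac{343}{-326}\right)} = \frac{1}{475 + \left(\left(-123\right) \frac{1}{105} + 343 \left(- \frac{1}{326}\right)\right)} = \frac{1}{475 - \frac{25371}{11410}} = \frac{1}{\frac{5394379}{11410}} = \frac{11410}{5394379}$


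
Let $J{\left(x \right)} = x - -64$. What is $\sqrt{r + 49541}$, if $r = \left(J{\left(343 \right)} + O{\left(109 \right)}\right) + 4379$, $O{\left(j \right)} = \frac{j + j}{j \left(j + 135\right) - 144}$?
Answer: $\frac{\sqrt{9503264699486}}{13226} \approx 233.08$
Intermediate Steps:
$J{\left(x \right)} = 64 + x$ ($J{\left(x \right)} = x + 64 = 64 + x$)
$O{\left(j \right)} = \frac{2 j}{-144 + j \left(135 + j\right)}$ ($O{\left(j \right)} = \frac{2 j}{j \left(135 + j\right) - 144} = \frac{2 j}{-144 + j \left(135 + j\right)}$)
$r = \frac{63299745}{13226}$ ($r = \left(\left(64 + 343\right) + 2 \cdot 109 \frac{1}{-144 + 109^{2} + 135 \cdot 109}\right) + 4379 = \left(407 + 2 \cdot 109 \frac{1}{-144 + 11881 + 14715}\right) + 4379 = \left(407 + 2 \cdot 109 \cdot \frac{1}{26452}\right) + 4379 = \left(407 + \frac{109}{13226}\right) + 4379 = \frac{5383091}{13226} + 4379 = \frac{63299745}{13226} \approx 4786.0$)
$\sqrt{r + 49541} = \sqrt{\frac{63299745}{13226} + 49541} = \sqrt{\frac{718529011}{13226}} = \frac{\sqrt{9503264699486}}{13226}$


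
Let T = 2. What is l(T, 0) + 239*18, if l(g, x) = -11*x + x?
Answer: 4302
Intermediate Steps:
l(g, x) = -10*x
l(T, 0) + 239*18 = -10*0 + 239*18 = 0 + 4302 = 4302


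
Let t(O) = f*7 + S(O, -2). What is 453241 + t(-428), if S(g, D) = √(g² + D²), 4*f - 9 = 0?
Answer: 1813027/4 + 2*√45797 ≈ 4.5369e+5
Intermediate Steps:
f = 9/4 (f = 9/4 + (¼)*0 = 9/4 + 0 = 9/4 ≈ 2.2500)
S(g, D) = √(D² + g²)
t(O) = 63/4 + √(4 + O²) (t(O) = (9/4)*7 + √((-2)² + O²) = 63/4 + √(4 + O²))
453241 + t(-428) = 453241 + (63/4 + √(4 + (-428)²)) = 453241 + (63/4 + √(4 + 183184)) = 453241 + (63/4 + √183188) = 453241 + (63/4 + 2*√45797) = 1813027/4 + 2*√45797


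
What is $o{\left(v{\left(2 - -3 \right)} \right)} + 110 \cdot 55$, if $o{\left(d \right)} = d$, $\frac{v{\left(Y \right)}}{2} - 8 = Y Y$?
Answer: $6116$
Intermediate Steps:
$v{\left(Y \right)} = 16 + 2 Y^{2}$ ($v{\left(Y \right)} = 16 + 2 Y Y = 16 + 2 Y^{2}$)
$o{\left(v{\left(2 - -3 \right)} \right)} + 110 \cdot 55 = \left(16 + 2 \left(2 - -3\right)^{2}\right) + 110 \cdot 55 = \left(16 + 2 \left(2 + 3\right)^{2}\right) + 6050 = \left(16 + 2 \cdot 5^{2}\right) + 6050 = \left(16 + 2 \cdot 25\right) + 6050 = \left(16 + 50\right) + 6050 = 66 + 6050 = 6116$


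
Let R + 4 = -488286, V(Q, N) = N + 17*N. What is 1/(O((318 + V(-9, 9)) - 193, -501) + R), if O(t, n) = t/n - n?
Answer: -501/244382576 ≈ -2.0501e-6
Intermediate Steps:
V(Q, N) = 18*N
R = -488290 (R = -4 - 488286 = -488290)
O(t, n) = -n + t/n
1/(O((318 + V(-9, 9)) - 193, -501) + R) = 1/((-1*(-501) + ((318 + 18*9) - 193)/(-501)) - 488290) = 1/((501 + ((318 + 162) - 193)*(-1/501)) - 488290) = 1/((501 + (480 - 193)*(-1/501)) - 488290) = 1/((501 + 287*(-1/501)) - 488290) = 1/((501 - 287/501) - 488290) = 1/(250714/501 - 488290) = 1/(-244382576/501) = -501/244382576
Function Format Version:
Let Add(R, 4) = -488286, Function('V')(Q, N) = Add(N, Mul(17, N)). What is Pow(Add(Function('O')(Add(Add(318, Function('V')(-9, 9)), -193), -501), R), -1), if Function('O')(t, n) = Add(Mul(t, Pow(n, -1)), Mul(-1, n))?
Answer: Rational(-501, 244382576) ≈ -2.0501e-6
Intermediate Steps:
Function('V')(Q, N) = Mul(18, N)
R = -488290 (R = Add(-4, -488286) = -488290)
Function('O')(t, n) = Add(Mul(-1, n), Mul(t, Pow(n, -1)))
Pow(Add(Function('O')(Add(Add(318, Function('V')(-9, 9)), -193), -501), R), -1) = Pow(Add(Add(Mul(-1, -501), Mul(Add(Add(318, Mul(18, 9)), -193), Pow(-501, -1))), -488290), -1) = Pow(Add(Add(501, Mul(Add(Add(318, 162), -193), Rational(-1, 501))), -488290), -1) = Pow(Add(Add(501, Mul(Add(480, -193), Rational(-1, 501))), -488290), -1) = Pow(Add(Add(501, Mul(287, Rational(-1, 501))), -488290), -1) = Pow(Add(Add(501, Rational(-287, 501)), -488290), -1) = Pow(Add(Rational(250714, 501), -488290), -1) = Pow(Rational(-244382576, 501), -1) = Rational(-501, 244382576)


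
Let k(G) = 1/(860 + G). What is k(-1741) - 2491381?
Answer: -2194906662/881 ≈ -2.4914e+6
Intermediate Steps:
k(-1741) - 2491381 = 1/(860 - 1741) - 2491381 = 1/(-881) - 2491381 = -1/881 - 2491381 = -2194906662/881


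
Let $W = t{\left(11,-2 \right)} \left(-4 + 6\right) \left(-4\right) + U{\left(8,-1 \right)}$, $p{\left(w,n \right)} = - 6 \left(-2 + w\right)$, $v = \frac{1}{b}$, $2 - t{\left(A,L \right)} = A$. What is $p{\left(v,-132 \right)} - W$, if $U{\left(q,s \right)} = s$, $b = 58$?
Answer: $- \frac{1714}{29} \approx -59.103$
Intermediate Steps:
$t{\left(A,L \right)} = 2 - A$
$v = \frac{1}{58} \approx 0.017241$
$p{\left(w,n \right)} = 12 - 6 w$
$W = 71$ ($W = \left(2 - 11\right) \left(-4 + 6\right) \left(-4\right) - 1 = \left(2 - 11\right) 2 \left(-4\right) - 1 = \left(-9\right) \left(-8\right) - 1 = 72 - 1 = 71$)
$p{\left(v,-132 \right)} - W = \left(12 - \frac{3}{29}\right) - 71 = \frac{345}{29} - 71 = - \frac{1714}{29}$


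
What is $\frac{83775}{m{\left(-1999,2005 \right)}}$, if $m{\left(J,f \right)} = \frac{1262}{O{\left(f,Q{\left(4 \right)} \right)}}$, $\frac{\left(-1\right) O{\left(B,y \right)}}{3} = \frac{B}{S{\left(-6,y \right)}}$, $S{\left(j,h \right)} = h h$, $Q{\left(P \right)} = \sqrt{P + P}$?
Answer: $- \frac{503906625}{10096} \approx -49912.0$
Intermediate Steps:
$Q{\left(P \right)} = \sqrt{2} \sqrt{P}$ ($Q{\left(P \right)} = \sqrt{2 P} = \sqrt{2} \sqrt{P}$)
$S{\left(j,h \right)} = h^{2}$
$O{\left(B,y \right)} = - \frac{3 B}{y^{2}}$ ($O{\left(B,y \right)} = - 3 \frac{B}{y^{2}} = - \frac{3 B}{y^{2}}$)
$m{\left(J,f \right)} = - \frac{10096}{3 f}$ ($m{\left(J,f \right)} = \frac{1262}{\left(-3\right) f \frac{1}{8}} = \frac{1262}{\left(- \frac{3}{8}\right) f} = 1262 \left(- \frac{8}{3 f}\right) = - \frac{10096}{3 f}$)
$\frac{83775}{m{\left(-1999,2005 \right)}} = \frac{83775}{\left(- \frac{10096}{3}\right) \frac{1}{2005}} = \frac{83775}{- \frac{10096}{6015}} = 83775 \left(- \frac{6015}{10096}\right) = - \frac{503906625}{10096}$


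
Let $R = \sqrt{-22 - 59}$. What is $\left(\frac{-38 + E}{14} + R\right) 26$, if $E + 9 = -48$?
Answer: $- \frac{1235}{7} + 234 i \approx -176.43 + 234.0 i$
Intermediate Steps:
$E = -57$ ($E = -9 - 48 = -57$)
$R = 9 i$ ($R = \sqrt{-81} = 9 i \approx 9.0 i$)
$\left(\frac{-38 + E}{14} + R\right) 26 = \left(\frac{-38 - 57}{14} + 9 i\right) 26 = \left(\left(-95\right) \frac{1}{14} + 9 i\right) 26 = \left(- \frac{95}{14} + 9 i\right) 26 = - \frac{1235}{7} + 234 i$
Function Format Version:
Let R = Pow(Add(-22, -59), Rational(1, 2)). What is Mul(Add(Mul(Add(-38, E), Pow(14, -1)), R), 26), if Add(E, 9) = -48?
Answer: Add(Rational(-1235, 7), Mul(234, I)) ≈ Add(-176.43, Mul(234.00, I))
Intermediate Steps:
E = -57 (E = Add(-9, -48) = -57)
R = Mul(9, I) (R = Pow(-81, Rational(1, 2)) = Mul(9, I) ≈ Mul(9.0000, I))
Mul(Add(Mul(Add(-38, E), Pow(14, -1)), R), 26) = Mul(Add(Mul(Add(-38, -57), Pow(14, -1)), Mul(9, I)), 26) = Mul(Add(Mul(-95, Rational(1, 14)), Mul(9, I)), 26) = Mul(Add(Rational(-95, 14), Mul(9, I)), 26) = Add(Rational(-1235, 7), Mul(234, I))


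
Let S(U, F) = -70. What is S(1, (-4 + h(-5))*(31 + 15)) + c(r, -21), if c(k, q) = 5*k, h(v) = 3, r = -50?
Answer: -320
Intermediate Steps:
S(1, (-4 + h(-5))*(31 + 15)) + c(r, -21) = -70 + 5*(-50) = -70 - 250 = -320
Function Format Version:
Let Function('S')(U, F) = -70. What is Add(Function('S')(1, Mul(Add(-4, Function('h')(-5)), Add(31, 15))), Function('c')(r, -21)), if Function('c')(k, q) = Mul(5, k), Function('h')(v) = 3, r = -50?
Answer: -320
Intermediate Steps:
Add(Function('S')(1, Mul(Add(-4, Function('h')(-5)), Add(31, 15))), Function('c')(r, -21)) = Add(-70, Mul(5, -50)) = Add(-70, -250) = -320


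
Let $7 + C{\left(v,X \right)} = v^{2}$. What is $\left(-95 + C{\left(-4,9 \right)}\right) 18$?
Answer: $-1548$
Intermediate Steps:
$C{\left(v,X \right)} = -7 + v^{2}$
$\left(-95 + C{\left(-4,9 \right)}\right) 18 = \left(-95 - \left(7 - \left(-4\right)^{2}\right)\right) 18 = \left(-95 + \left(-7 + 16\right)\right) 18 = \left(-95 + 9\right) 18 = \left(-86\right) 18 = -1548$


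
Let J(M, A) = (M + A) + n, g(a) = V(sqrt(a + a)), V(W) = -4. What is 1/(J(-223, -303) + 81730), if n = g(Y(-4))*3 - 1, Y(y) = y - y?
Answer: 1/81191 ≈ 1.2317e-5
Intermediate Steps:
Y(y) = 0
g(a) = -4
n = -13 (n = -4*3 - 1 = -12 - 1 = -13)
J(M, A) = -13 + A + M (J(M, A) = (M + A) - 13 = (A + M) - 13 = -13 + A + M)
1/(J(-223, -303) + 81730) = 1/((-13 - 303 - 223) + 81730) = 1/(-539 + 81730) = 1/81191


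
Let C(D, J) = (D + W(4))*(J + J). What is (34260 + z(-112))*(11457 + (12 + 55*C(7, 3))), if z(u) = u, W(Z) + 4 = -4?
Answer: 380374572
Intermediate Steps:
W(Z) = -8 (W(Z) = -4 - 4 = -8)
C(D, J) = 2*J*(-8 + D) (C(D, J) = (D - 8)*(J + J) = (-8 + D)*(2*J) = 2*J*(-8 + D))
(34260 + z(-112))*(11457 + (12 + 55*C(7, 3))) = (34260 - 112)*(11457 + (12 + 55*(2*3*(-8 + 7)))) = 34148*(11457 + (12 + 55*(2*3*(-1)))) = 34148*(11457 + (12 + 55*(-6))) = 34148*(11457 + (12 - 330)) = 34148*(11457 - 318) = 34148*11139 = 380374572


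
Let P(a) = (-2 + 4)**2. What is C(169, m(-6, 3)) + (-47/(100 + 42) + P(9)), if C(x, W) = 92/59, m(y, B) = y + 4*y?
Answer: 43803/8378 ≈ 5.2283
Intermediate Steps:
m(y, B) = 5*y
C(x, W) = 92/59 (C(x, W) = 92*(1/59) = 92/59)
P(a) = 4 (P(a) = 2**2 = 4)
C(169, m(-6, 3)) + (-47/(100 + 42) + P(9)) = 92/59 + (-47/(100 + 42) + 4) = 92/59 + (-47/142 + 4) = 92/59 + 521/142 = 43803/8378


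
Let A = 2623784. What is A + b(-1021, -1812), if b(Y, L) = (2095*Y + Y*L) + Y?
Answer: 2333820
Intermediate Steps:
b(Y, L) = 2096*Y + L*Y (b(Y, L) = (2095*Y + L*Y) + Y = 2096*Y + L*Y)
A + b(-1021, -1812) = 2623784 - 1021*(2096 - 1812) = 2623784 - 1021*284 = 2623784 - 289964 = 2333820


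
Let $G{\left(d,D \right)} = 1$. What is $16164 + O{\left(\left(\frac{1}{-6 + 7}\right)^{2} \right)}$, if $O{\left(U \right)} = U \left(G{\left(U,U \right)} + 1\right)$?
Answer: $16166$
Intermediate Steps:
$O{\left(U \right)} = 2 U$ ($O{\left(U \right)} = U \left(1 + 1\right) = U 2 = 2 U$)
$16164 + O{\left(\left(\frac{1}{-6 + 7}\right)^{2} \right)} = 16164 + 2 \left(\frac{1}{-6 + 7}\right)^{2} = 16164 + 2 \left(1^{-1}\right)^{2} = 16164 + 2 \cdot 1^{2} = 16164 + 2 \cdot 1 = 16164 + 2 = 16166$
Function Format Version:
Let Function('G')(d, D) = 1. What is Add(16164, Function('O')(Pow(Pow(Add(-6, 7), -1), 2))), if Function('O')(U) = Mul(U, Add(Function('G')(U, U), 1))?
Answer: 16166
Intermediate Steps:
Function('O')(U) = Mul(2, U) (Function('O')(U) = Mul(U, Add(1, 1)) = Mul(U, 2) = Mul(2, U))
Add(16164, Function('O')(Pow(Pow(Add(-6, 7), -1), 2))) = Add(16164, Mul(2, Pow(Pow(Add(-6, 7), -1), 2))) = Add(16164, Mul(2, Pow(Pow(1, -1), 2))) = Add(16164, Mul(2, Pow(1, 2))) = Add(16164, Mul(2, 1)) = Add(16164, 2) = 16166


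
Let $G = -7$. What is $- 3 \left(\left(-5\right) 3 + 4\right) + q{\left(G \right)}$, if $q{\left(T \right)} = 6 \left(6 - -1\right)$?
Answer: $75$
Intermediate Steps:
$q{\left(T \right)} = 42$ ($q{\left(T \right)} = 6 \left(6 + 1\right) = 6 \cdot 7 = 42$)
$- 3 \left(\left(-5\right) 3 + 4\right) + q{\left(G \right)} = - 3 \left(\left(-5\right) 3 + 4\right) + 42 = - 3 \left(-15 + 4\right) + 42 = \left(-3\right) \left(-11\right) + 42 = 33 + 42 = 75$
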